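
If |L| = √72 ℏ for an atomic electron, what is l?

Since |L|² = l(l+1)ℏ², l(l+1) = 72.
l² + l − 72 = 0 ⇒ l = 8.

l = 8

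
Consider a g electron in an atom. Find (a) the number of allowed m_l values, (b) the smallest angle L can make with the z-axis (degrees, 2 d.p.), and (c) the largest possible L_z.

For a g orbital, l = 4.
There are 2l+1 = 9 values of m_l.
cos θ_min = 4/√20, so θ_min ≈ 26.57°.
L_z,max = lℏ = 4ℏ.

9 values; θ_min ≈ 26.57°; L_z,max = 4ℏ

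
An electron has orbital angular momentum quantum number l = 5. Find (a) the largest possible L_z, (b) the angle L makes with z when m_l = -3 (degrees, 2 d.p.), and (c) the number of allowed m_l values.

L_z,max = 5ℏ; θ(m_l=-3) ≈ 123.21°; 11 values

L_z,max = lℏ = 5ℏ.
For m_l = -3: cos θ = -3/√30, θ ≈ 123.21°.
There are 2l+1 = 11 values of m_l.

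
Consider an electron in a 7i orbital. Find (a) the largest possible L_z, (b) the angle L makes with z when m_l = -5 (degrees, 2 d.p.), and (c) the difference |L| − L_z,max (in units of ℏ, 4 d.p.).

L_z,max = 6ℏ; θ(m_l=-5) ≈ 140.49°; |L|−L_z,max ≈ 0.4807ℏ

The 7i subshell has l = 6.
L_z,max = lℏ = 6ℏ.
For m_l = -5: cos θ = -5/√42, θ ≈ 140.49°.
|L| − L_z,max = (√42 − 6)ℏ ≈ 0.4807ℏ.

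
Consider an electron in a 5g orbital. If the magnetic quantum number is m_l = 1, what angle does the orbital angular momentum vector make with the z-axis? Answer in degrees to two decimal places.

θ ≈ 77.08°

The 5g subshell has l = 4.
|L|² = l(l+1)ℏ² = 20ℏ², so |L| = 2√5 ℏ.
L_z = m_l ℏ = 1ℏ.
cos θ = L_z/|L| = 1/√20, so θ ≈ 77.08°.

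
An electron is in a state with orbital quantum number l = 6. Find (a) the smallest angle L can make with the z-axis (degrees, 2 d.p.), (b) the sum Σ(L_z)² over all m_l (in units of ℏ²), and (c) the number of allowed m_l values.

cos θ_min = 6/√42, so θ_min ≈ 22.21°.
Σ m_l² = 182, so Σ(L_z)² = 182 ℏ².
There are 2l+1 = 13 values of m_l.

θ_min ≈ 22.21°; Σ(L_z)² = 182 ℏ²; 13 values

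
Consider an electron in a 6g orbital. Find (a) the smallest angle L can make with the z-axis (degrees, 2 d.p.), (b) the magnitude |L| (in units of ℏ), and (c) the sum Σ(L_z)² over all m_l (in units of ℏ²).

θ_min ≈ 26.57°; |L| = 2√5 ℏ ≈ 4.472ℏ; Σ(L_z)² = 60 ℏ²

For 6g, l = 4.
cos θ_min = 4/√20, so θ_min ≈ 26.57°.
|L| = ℏ√(4·5) = 2√5 ℏ ≈ 4.472ℏ.
Σ m_l² = 60, so Σ(L_z)² = 60 ℏ².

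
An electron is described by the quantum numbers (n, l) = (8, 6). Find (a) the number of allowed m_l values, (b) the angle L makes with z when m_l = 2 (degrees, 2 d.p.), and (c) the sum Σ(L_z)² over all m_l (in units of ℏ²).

There are 2l+1 = 13 values of m_l.
For m_l = 2: cos θ = 2/√42, θ ≈ 72.02°.
Σ m_l² = 182, so Σ(L_z)² = 182 ℏ².

13 values; θ(m_l=2) ≈ 72.02°; Σ(L_z)² = 182 ℏ²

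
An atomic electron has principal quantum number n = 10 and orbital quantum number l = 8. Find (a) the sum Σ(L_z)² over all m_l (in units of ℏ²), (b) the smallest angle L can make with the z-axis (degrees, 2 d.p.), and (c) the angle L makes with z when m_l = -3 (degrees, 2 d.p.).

Σ m_l² = 408, so Σ(L_z)² = 408 ℏ².
cos θ_min = 8/√72, so θ_min ≈ 19.47°.
For m_l = -3: cos θ = -3/√72, θ ≈ 110.70°.

Σ(L_z)² = 408 ℏ²; θ_min ≈ 19.47°; θ(m_l=-3) ≈ 110.70°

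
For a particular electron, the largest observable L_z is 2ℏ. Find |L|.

|L| = √6 ℏ ≈ 2.449ℏ

L_z,max = lℏ, so l = 2.
Then |L| = ℏ√(2·3) = √6 ℏ.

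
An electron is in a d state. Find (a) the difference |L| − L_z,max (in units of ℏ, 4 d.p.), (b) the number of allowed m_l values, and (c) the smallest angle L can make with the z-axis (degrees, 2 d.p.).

|L|−L_z,max ≈ 0.4495ℏ; 5 values; θ_min ≈ 35.26°

A d state has l = 2.
|L| − L_z,max = (√6 − 2)ℏ ≈ 0.4495ℏ.
There are 2l+1 = 5 values of m_l.
cos θ_min = 2/√6, so θ_min ≈ 35.26°.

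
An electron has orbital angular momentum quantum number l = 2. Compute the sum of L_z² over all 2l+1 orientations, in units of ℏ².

m_l ∈ {-2, -1, 0, 1, 2}.
Summing m² from −2 to 2: Σ m_l² = 10.

Σ(L_z)² = 10 ℏ²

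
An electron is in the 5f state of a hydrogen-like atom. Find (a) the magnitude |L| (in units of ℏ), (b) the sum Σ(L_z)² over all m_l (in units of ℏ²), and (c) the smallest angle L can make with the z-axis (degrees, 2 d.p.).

|L| = 2√3 ℏ ≈ 3.464ℏ; Σ(L_z)² = 28 ℏ²; θ_min ≈ 30.00°

For 5f, l = 3.
|L| = ℏ√(3·4) = 2√3 ℏ ≈ 3.464ℏ.
Σ m_l² = 28, so Σ(L_z)² = 28 ℏ².
cos θ_min = 3/√12, so θ_min ≈ 30.00°.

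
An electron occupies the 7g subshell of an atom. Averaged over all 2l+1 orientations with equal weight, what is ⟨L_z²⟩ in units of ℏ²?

⟨L_z²⟩ = 6.667 ℏ²

The 7g subshell has l = 4.
m_l ∈ {-4, -3, -2, -1, 0, 1, 2, 3, 4}.
⟨L_z²⟩ = ℏ²·l(l+1)/3 = 6.667ℏ².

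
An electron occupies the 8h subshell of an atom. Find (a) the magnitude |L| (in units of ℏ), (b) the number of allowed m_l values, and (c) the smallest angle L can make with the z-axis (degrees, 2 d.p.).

|L| = √30 ℏ ≈ 5.477ℏ; 11 values; θ_min ≈ 24.09°

The 8h subshell has l = 5.
|L| = ℏ√(5·6) = √30 ℏ ≈ 5.477ℏ.
There are 2l+1 = 11 values of m_l.
cos θ_min = 5/√30, so θ_min ≈ 24.09°.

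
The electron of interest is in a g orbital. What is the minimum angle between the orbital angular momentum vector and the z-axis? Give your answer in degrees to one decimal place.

The letter g corresponds to l = 4.
|L| = ℏ√(l(l+1)) = 2√5 ℏ.
The smallest angle corresponds to the largest L_z, i.e. m_l = l = 4, giving L_z = 4ℏ.
cos θ_min = 4/√20, so θ_min ≈ 26.6°.

θ_min ≈ 26.6°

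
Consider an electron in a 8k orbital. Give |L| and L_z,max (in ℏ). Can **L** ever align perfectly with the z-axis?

For 8k, l = 7.
|L| = 2√14 ℏ ≈ 7.4833ℏ, while L_z,max = lℏ = 7ℏ.
Since |L| > L_z,max, the vector can never point exactly along z; the closest it comes is θ_min = arccos(7/√56) ≈ 20.7°.

No: L_z,max = 7ℏ < |L| = 2√14 ℏ ≈ 7.483ℏ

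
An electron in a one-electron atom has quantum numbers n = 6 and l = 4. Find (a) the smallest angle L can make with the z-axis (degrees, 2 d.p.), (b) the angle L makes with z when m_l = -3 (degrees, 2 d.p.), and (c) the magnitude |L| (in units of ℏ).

cos θ_min = 4/√20, so θ_min ≈ 26.57°.
For m_l = -3: cos θ = -3/√20, θ ≈ 132.13°.
|L| = ℏ√(4·5) = 2√5 ℏ ≈ 4.472ℏ.

θ_min ≈ 26.57°; θ(m_l=-3) ≈ 132.13°; |L| = 2√5 ℏ ≈ 4.472ℏ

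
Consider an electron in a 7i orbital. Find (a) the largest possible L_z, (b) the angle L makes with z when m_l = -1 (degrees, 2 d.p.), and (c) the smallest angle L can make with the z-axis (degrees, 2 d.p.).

L_z,max = 6ℏ; θ(m_l=-1) ≈ 98.88°; θ_min ≈ 22.21°

7i means n = 7, l = 6.
L_z,max = lℏ = 6ℏ.
For m_l = -1: cos θ = -1/√42, θ ≈ 98.88°.
cos θ_min = 6/√42, so θ_min ≈ 22.21°.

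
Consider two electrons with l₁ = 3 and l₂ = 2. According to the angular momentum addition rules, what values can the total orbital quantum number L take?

L = 1, 2, 3, 4, 5

The total orbital quantum number L ranges from |l₁ − l₂| to l₁ + l₂ in integer steps.
So L can be 1, 2, 3, 4, 5.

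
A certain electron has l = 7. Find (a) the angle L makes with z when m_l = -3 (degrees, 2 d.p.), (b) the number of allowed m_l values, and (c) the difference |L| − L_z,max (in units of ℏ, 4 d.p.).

θ(m_l=-3) ≈ 113.63°; 15 values; |L|−L_z,max ≈ 0.4833ℏ

For m_l = -3: cos θ = -3/√56, θ ≈ 113.63°.
There are 2l+1 = 15 values of m_l.
|L| − L_z,max = (2√14 − 7)ℏ ≈ 0.4833ℏ.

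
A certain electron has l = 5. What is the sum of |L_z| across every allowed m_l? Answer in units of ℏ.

Σ|L_z| = 30 ℏ

m_l runs from −5 to 5, i.e. {-5, -4, -3, -2, -1, 0, 1, 2, 3, 4, 5}.
Σ|m_l| = 2(1+2+…+5) = 30.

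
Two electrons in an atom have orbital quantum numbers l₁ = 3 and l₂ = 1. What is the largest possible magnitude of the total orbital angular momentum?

|L_tot|_max = 2√5 ℏ ≈ 4.472ℏ

The total orbital quantum number L ranges from |l₁ − l₂| to l₁ + l₂ in integer steps.
Allowed values: L = 2, 3, 4.
The largest magnitude corresponds to L = 4: |L_tot| = ℏ√(4·5) = 2√5 ℏ.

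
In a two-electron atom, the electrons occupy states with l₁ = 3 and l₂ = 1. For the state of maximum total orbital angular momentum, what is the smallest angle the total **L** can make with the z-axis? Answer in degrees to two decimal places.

θ_min ≈ 26.57°

By the triangle rule, |l₁ − l₂| ≤ L ≤ l₁ + l₂.
So L can be 2, 3, 4.
The maximum is L = 4, with |L_tot| = ℏ√(4·5) = 2√5 ℏ.
The minimum angle with z is arccos(4/√20) ≈ 26.57°.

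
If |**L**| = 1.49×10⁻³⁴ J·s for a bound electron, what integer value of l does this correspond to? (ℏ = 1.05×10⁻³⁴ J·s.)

In units of ℏ, |L| ≈ 1.419.
Set l(l+1) = 2.01; the integer solution is l = 1.

l = 1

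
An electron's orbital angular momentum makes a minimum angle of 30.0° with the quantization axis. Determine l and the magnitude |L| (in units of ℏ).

cos θ_min = l/√(l(l+1)) = √(l/(l+1)), so l/(l+1) = cos²(30.0°) = 0.7500.
Thus l = 0.7500/(1 − 0.7500) ≈ 3.
Then |L| = ℏ√(3·4) = 2√3 ℏ.

l = 3, |L| = 2√3 ℏ ≈ 3.464ℏ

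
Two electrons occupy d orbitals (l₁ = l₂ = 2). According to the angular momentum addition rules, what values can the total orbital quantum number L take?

L = 0, 1, 2, 3, 4

Angular momentum addition gives L = |l₁ − l₂|, …, l₁ + l₂.
L ∈ {0, 1, 2, 3, 4}.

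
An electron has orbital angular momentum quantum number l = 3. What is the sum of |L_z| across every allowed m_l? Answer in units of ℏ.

m_l ∈ {-3, -2, -1, 0, 1, 2, 3}.
Σ|m_l| = l(l+1) = 12.

Σ|L_z| = 12 ℏ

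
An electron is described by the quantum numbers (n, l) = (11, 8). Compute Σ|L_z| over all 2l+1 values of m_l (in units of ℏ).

m_l runs from −8 to 8, i.e. {-8, -7, -6, -5, -4, -3, -2, -1, 0, 1, 2, 3, 4, 5, 6, 7, 8}.
Σ|m_l| = l(l+1) = 72.

Σ|L_z| = 72 ℏ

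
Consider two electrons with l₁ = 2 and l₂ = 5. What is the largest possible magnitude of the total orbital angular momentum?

|L_tot|_max = 2√14 ℏ ≈ 7.483ℏ

L runs from |2 − 5| = 3 to 2 + 5 = 7.
L ∈ {3, 4, 5, 6, 7}.
The largest magnitude corresponds to L = 7: |L_tot| = ℏ√(7·8) = 2√14 ℏ.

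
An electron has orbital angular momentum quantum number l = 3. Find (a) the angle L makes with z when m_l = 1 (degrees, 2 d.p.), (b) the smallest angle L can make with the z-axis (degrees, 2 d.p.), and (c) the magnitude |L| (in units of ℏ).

For m_l = 1: cos θ = 1/√12, θ ≈ 73.22°.
cos θ_min = 3/√12, so θ_min ≈ 30.00°.
|L| = ℏ√(3·4) = 2√3 ℏ ≈ 3.464ℏ.

θ(m_l=1) ≈ 73.22°; θ_min ≈ 30.00°; |L| = 2√3 ℏ ≈ 3.464ℏ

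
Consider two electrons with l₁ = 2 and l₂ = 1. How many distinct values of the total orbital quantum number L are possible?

The total orbital quantum number L ranges from |l₁ − l₂| to l₁ + l₂ in integer steps.
Allowed values: L = 1, 2, 3.
That is 3 values.

3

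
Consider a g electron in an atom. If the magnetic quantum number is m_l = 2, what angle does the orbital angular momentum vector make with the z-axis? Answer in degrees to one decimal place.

θ ≈ 63.4°

A g state has l = 4.
|L|² = l(l+1)ℏ² = 20ℏ², so |L| = 2√5 ℏ.
L_z = m_l ℏ = 2ℏ.
cos θ = L_z/|L| = 2/√20, so θ ≈ 63.4°.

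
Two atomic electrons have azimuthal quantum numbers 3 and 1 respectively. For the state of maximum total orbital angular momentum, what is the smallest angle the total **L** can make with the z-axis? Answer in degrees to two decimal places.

θ_min ≈ 26.57°

L runs from |3 − 1| = 2 to 3 + 1 = 4.
So L can be 2, 3, 4.
The maximum is L = 4, with |L_tot| = ℏ√(4·5) = 2√5 ℏ.
The minimum angle with z is arccos(4/√20) ≈ 26.57°.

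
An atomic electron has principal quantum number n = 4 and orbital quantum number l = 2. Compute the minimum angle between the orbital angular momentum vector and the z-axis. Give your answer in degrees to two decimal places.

|L| = ℏ√(l(l+1)) = √6 ℏ.
The smallest angle corresponds to the largest L_z, i.e. m_l = l = 2, giving L_z = 2ℏ.
cos θ_min = 2/√6, so θ_min ≈ 35.26°.

θ_min ≈ 35.26°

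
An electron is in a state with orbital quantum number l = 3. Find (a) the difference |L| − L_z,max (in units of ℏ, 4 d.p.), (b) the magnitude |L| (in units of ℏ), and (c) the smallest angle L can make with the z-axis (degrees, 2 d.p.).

|L| − L_z,max = (2√3 − 3)ℏ ≈ 0.4641ℏ.
|L| = ℏ√(3·4) = 2√3 ℏ ≈ 3.464ℏ.
cos θ_min = 3/√12, so θ_min ≈ 30.00°.

|L|−L_z,max ≈ 0.4641ℏ; |L| = 2√3 ℏ ≈ 3.464ℏ; θ_min ≈ 30.00°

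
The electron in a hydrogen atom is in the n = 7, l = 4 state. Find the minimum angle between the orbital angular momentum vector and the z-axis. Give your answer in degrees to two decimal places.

θ_min ≈ 26.57°

|L|² = l(l+1)ℏ² = 20ℏ², so |L| = 2√5 ℏ.
The smallest angle corresponds to the largest L_z, i.e. m_l = l = 4, giving L_z = 4ℏ.
cos θ_min = 4/√20, so θ_min ≈ 26.57°.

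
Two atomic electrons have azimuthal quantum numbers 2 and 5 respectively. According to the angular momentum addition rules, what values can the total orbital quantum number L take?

L = 3, 4, 5, 6, 7

The total orbital quantum number L ranges from |l₁ − l₂| to l₁ + l₂ in integer steps.
L ∈ {3, 4, 5, 6, 7}.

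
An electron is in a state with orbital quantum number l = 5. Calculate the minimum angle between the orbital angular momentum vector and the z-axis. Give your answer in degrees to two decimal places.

|L| = ℏ√(l(l+1)) = √30 ℏ.
The smallest angle corresponds to the largest L_z, i.e. m_l = l = 5, giving L_z = 5ℏ.
cos θ_min = 5/√30, so θ_min ≈ 24.09°.

θ_min ≈ 24.09°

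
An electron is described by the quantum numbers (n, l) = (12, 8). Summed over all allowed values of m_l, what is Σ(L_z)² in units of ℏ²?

The allowed m_l values are -8, -7, -6, -5, -4, -3, -2, -1, 0, 1, 2, 3, 4, 5, 6, 7, 8.
Summing m² from −8 to 8: Σ m_l² = 408.

Σ(L_z)² = 408 ℏ²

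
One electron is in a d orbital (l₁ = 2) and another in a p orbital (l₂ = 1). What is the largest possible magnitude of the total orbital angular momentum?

By the triangle rule, |l₁ − l₂| ≤ L ≤ l₁ + l₂.
Allowed values: L = 1, 2, 3.
The largest magnitude corresponds to L = 3: |L_tot| = ℏ√(3·4) = 2√3 ℏ.

|L_tot|_max = 2√3 ℏ ≈ 3.464ℏ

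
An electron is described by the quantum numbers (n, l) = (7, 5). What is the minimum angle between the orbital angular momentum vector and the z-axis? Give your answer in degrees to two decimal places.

θ_min ≈ 24.09°

|L| = √(l(l+1)) ℏ = √30 ℏ.
The smallest angle corresponds to the largest L_z, i.e. m_l = l = 5, giving L_z = 5ℏ.
cos θ_min = 5/√30, so θ_min ≈ 24.09°.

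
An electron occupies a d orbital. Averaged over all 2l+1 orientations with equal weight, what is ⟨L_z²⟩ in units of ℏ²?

The letter d corresponds to l = 2.
m_l runs from −2 to 2, i.e. {-2, -1, 0, 1, 2}.
⟨L_z²⟩ = ℏ²·l(l+1)/3 = 2ℏ².

⟨L_z²⟩ = 2 ℏ²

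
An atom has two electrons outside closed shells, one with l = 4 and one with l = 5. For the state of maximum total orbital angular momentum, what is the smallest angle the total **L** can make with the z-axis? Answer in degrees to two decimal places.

Angular momentum addition gives L = |l₁ − l₂|, …, l₁ + l₂.
L ∈ {1, 2, 3, 4, 5, 6, 7, 8, 9}.
The maximum is L = 9, with |L_tot| = ℏ√(9·10) = 3√10 ℏ.
The minimum angle with z is arccos(9/√90) ≈ 18.43°.

θ_min ≈ 18.43°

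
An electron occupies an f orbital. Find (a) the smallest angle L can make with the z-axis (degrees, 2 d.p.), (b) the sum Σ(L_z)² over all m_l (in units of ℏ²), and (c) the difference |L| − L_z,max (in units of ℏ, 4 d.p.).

The letter f corresponds to l = 3.
cos θ_min = 3/√12, so θ_min ≈ 30.00°.
Σ m_l² = 28, so Σ(L_z)² = 28 ℏ².
|L| − L_z,max = (2√3 − 3)ℏ ≈ 0.4641ℏ.

θ_min ≈ 30.00°; Σ(L_z)² = 28 ℏ²; |L|−L_z,max ≈ 0.4641ℏ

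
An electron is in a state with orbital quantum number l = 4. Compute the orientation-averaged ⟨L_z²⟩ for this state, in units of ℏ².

m_l runs from −4 to 4, i.e. {-4, -3, -2, -1, 0, 1, 2, 3, 4}.
Average of L_z² over 9 states: 60/9 ℏ² = 6.667 ℏ².

⟨L_z²⟩ = 6.667 ℏ²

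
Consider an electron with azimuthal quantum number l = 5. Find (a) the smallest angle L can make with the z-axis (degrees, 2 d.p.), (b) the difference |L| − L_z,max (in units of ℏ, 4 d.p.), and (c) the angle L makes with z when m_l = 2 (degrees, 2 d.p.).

cos θ_min = 5/√30, so θ_min ≈ 24.09°.
|L| − L_z,max = (√30 − 5)ℏ ≈ 0.4772ℏ.
For m_l = 2: cos θ = 2/√30, θ ≈ 68.58°.

θ_min ≈ 24.09°; |L|−L_z,max ≈ 0.4772ℏ; θ(m_l=2) ≈ 68.58°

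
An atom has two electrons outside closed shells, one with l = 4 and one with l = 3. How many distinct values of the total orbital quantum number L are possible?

7

L runs from |4 − 3| = 1 to 4 + 3 = 7.
So L can be 1, 2, 3, 4, 5, 6, 7.
That is 7 values.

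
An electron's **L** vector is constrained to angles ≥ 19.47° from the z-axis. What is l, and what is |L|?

cos²θ_min = l/(l+1) = 0.8889.
l = cos²θ/sin²θ ≈ 8.
Then |L| = ℏ√(8·9) = 6√2 ℏ.

l = 8, |L| = 6√2 ℏ ≈ 8.485ℏ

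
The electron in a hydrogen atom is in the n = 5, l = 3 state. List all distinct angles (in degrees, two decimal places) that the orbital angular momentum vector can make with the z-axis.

θ ∈ {30.00°, 54.74°, 73.22°, 90.00°, 106.78°, 125.26°, 150.00°}

|L| = ℏ√(l(l+1)) = 2√3 ℏ.
cos θ = m_l/√12 for each m_l ∈ {-3, -2, -1, 0, 1, 2, 3}.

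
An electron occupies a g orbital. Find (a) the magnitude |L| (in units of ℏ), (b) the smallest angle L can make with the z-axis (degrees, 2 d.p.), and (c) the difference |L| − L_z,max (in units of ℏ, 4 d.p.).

|L| = 2√5 ℏ ≈ 4.472ℏ; θ_min ≈ 26.57°; |L|−L_z,max ≈ 0.4721ℏ

The letter g corresponds to l = 4.
|L| = ℏ√(4·5) = 2√5 ℏ ≈ 4.472ℏ.
cos θ_min = 4/√20, so θ_min ≈ 26.57°.
|L| − L_z,max = (2√5 − 4)ℏ ≈ 0.4721ℏ.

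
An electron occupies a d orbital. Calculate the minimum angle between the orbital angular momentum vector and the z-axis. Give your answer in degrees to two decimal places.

A d state has l = 2.
|L| = √(l(l+1)) ℏ = √6 ℏ.
The smallest angle corresponds to the largest L_z, i.e. m_l = l = 2, giving L_z = 2ℏ.
cos θ_min = 2/√6, so θ_min ≈ 35.26°.

θ_min ≈ 35.26°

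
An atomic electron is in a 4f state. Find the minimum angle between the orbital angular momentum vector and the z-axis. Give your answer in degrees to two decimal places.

θ_min ≈ 30.00°

4f means n = 4, l = 3.
|L| = √(l(l+1)) ℏ = 2√3 ℏ.
The smallest angle corresponds to the largest L_z, i.e. m_l = l = 3, giving L_z = 3ℏ.
cos θ_min = 3/√12, so θ_min ≈ 30.00°.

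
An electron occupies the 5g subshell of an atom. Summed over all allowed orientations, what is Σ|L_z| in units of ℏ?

5g means n = 5, l = 4.
m_l ∈ {-4, -3, -2, -1, 0, 1, 2, 3, 4}.
Σ|m_l| = 2·4(4+1)/2 = 20.

Σ|L_z| = 20 ℏ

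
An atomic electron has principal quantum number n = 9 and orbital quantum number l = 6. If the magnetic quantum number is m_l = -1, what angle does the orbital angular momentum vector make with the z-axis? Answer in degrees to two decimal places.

θ ≈ 98.88°

|L| = √(l(l+1)) ℏ = √42 ℏ.
L_z = m_l ℏ = −1ℏ.
cos θ = L_z/|L| = -1/√42, so θ ≈ 98.88°.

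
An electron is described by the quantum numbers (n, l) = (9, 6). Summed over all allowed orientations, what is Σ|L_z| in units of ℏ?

The allowed m_l values are -6, -5, -4, -3, -2, -1, 0, 1, 2, 3, 4, 5, 6.
Σ|m_l| = 2(1+2+…+6) = 42.

Σ|L_z| = 42 ℏ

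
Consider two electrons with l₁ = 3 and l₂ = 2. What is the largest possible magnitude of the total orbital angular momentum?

L runs from |3 − 2| = 1 to 3 + 2 = 5.
L ∈ {1, 2, 3, 4, 5}.
The largest magnitude corresponds to L = 5: |L_tot| = ℏ√(5·6) = √30 ℏ.

|L_tot|_max = √30 ℏ ≈ 5.477ℏ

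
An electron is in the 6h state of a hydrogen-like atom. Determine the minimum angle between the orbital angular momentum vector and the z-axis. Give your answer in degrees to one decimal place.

For 6h, l = 5.
|L| = ℏ√(l(l+1)) = √30 ℏ.
The smallest angle corresponds to the largest L_z, i.e. m_l = l = 5, giving L_z = 5ℏ.
cos θ_min = 5/√30, so θ_min ≈ 24.1°.

θ_min ≈ 24.1°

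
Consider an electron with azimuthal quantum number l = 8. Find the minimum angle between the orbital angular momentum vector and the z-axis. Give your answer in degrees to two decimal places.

|L| = ℏ√(l(l+1)) = 6√2 ℏ.
The smallest angle corresponds to the largest L_z, i.e. m_l = l = 8, giving L_z = 8ℏ.
cos θ_min = 8/√72, so θ_min ≈ 19.47°.

θ_min ≈ 19.47°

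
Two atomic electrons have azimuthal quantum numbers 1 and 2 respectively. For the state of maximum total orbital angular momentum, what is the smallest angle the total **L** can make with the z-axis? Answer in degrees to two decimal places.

L runs from |1 − 2| = 1 to 1 + 2 = 3.
L ∈ {1, 2, 3}.
The maximum is L = 3, with |L_tot| = ℏ√(3·4) = 2√3 ℏ.
The minimum angle with z is arccos(3/√12) ≈ 30.00°.

θ_min ≈ 30.00°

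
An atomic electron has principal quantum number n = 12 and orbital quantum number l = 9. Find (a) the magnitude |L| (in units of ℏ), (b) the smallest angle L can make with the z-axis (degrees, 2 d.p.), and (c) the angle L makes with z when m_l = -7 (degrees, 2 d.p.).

|L| = ℏ√(9·10) = 3√10 ℏ ≈ 9.487ℏ.
cos θ_min = 9/√90, so θ_min ≈ 18.43°.
For m_l = -7: cos θ = -7/√90, θ ≈ 137.55°.

|L| = 3√10 ℏ ≈ 9.487ℏ; θ_min ≈ 18.43°; θ(m_l=-7) ≈ 137.55°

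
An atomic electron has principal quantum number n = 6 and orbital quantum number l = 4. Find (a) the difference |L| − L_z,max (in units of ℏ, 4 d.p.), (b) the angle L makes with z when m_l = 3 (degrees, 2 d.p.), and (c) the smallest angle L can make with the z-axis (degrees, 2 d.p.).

|L|−L_z,max ≈ 0.4721ℏ; θ(m_l=3) ≈ 47.87°; θ_min ≈ 26.57°

|L| − L_z,max = (2√5 − 4)ℏ ≈ 0.4721ℏ.
For m_l = 3: cos θ = 3/√20, θ ≈ 47.87°.
cos θ_min = 4/√20, so θ_min ≈ 26.57°.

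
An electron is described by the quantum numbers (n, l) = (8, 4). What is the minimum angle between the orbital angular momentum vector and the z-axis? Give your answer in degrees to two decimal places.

θ_min ≈ 26.57°

|L| = √(l(l+1)) ℏ = 2√5 ℏ.
The smallest angle corresponds to the largest L_z, i.e. m_l = l = 4, giving L_z = 4ℏ.
cos θ_min = 4/√20, so θ_min ≈ 26.57°.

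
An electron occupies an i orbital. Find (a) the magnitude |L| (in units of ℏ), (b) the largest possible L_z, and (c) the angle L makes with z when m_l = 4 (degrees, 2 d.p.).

The letter i corresponds to l = 6.
|L| = ℏ√(6·7) = √42 ℏ ≈ 6.481ℏ.
L_z,max = lℏ = 6ℏ.
For m_l = 4: cos θ = 4/√42, θ ≈ 51.89°.

|L| = √42 ℏ ≈ 6.481ℏ; L_z,max = 6ℏ; θ(m_l=4) ≈ 51.89°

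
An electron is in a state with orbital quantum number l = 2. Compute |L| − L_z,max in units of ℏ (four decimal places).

|L| = √6 ℏ ≈ 2.4495ℏ, while L_z,max = lℏ = 2ℏ.
The difference is (√6 − 2)ℏ ≈ 0.4495ℏ.

|L| − L_z,max ≈ 0.4495ℏ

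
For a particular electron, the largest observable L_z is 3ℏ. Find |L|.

L_z,max = lℏ, so l = 3.
Then |L| = ℏ√(3·4) = 2√3 ℏ.

|L| = 2√3 ℏ ≈ 3.464ℏ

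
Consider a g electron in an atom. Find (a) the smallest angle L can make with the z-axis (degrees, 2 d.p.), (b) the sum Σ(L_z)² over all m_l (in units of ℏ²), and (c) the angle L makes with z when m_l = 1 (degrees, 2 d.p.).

G corresponds to l = 4.
cos θ_min = 4/√20, so θ_min ≈ 26.57°.
Σ m_l² = 60, so Σ(L_z)² = 60 ℏ².
For m_l = 1: cos θ = 1/√20, θ ≈ 77.08°.

θ_min ≈ 26.57°; Σ(L_z)² = 60 ℏ²; θ(m_l=1) ≈ 77.08°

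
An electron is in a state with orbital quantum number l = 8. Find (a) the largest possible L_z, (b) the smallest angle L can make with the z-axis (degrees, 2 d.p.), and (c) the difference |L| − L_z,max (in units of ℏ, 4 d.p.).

L_z,max = 8ℏ; θ_min ≈ 19.47°; |L|−L_z,max ≈ 0.4853ℏ

L_z,max = lℏ = 8ℏ.
cos θ_min = 8/√72, so θ_min ≈ 19.47°.
|L| − L_z,max = (6√2 − 8)ℏ ≈ 0.4853ℏ.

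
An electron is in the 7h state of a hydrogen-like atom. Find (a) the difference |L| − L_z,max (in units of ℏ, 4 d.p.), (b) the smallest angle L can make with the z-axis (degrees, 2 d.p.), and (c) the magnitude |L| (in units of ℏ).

|L|−L_z,max ≈ 0.4772ℏ; θ_min ≈ 24.09°; |L| = √30 ℏ ≈ 5.477ℏ

7h means n = 7, l = 5.
|L| − L_z,max = (√30 − 5)ℏ ≈ 0.4772ℏ.
cos θ_min = 5/√30, so θ_min ≈ 24.09°.
|L| = ℏ√(5·6) = √30 ℏ ≈ 5.477ℏ.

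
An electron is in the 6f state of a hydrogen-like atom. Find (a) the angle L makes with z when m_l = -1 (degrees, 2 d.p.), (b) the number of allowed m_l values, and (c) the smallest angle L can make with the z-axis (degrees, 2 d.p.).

For 6f, l = 3.
For m_l = -1: cos θ = -1/√12, θ ≈ 106.78°.
There are 2l+1 = 7 values of m_l.
cos θ_min = 3/√12, so θ_min ≈ 30.00°.

θ(m_l=-1) ≈ 106.78°; 7 values; θ_min ≈ 30.00°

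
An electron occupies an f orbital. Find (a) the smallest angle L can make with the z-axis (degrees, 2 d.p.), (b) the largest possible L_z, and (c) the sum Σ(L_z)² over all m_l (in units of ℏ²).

θ_min ≈ 30.00°; L_z,max = 3ℏ; Σ(L_z)² = 28 ℏ²

F corresponds to l = 3.
cos θ_min = 3/√12, so θ_min ≈ 30.00°.
L_z,max = lℏ = 3ℏ.
Σ m_l² = 28, so Σ(L_z)² = 28 ℏ².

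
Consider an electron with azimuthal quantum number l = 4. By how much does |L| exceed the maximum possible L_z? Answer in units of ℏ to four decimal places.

|L| − L_z,max ≈ 0.4721ℏ

|L| = 2√5 ℏ ≈ 4.4721ℏ, while L_z,max = lℏ = 4ℏ.
The difference is (2√5 − 4)ℏ ≈ 0.4721ℏ.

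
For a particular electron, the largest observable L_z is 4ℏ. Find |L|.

The maximum L_z equals lℏ, giving l = 4.
Then |L| = ℏ√(4·5) = 2√5 ℏ.

|L| = 2√5 ℏ ≈ 4.472ℏ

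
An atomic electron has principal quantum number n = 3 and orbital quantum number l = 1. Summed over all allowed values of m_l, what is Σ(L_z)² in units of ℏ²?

m_l ∈ {-1, 0, 1}.
Σ m_l² = l(l+1)(2l+1)/3 = 1·2·3/3 = 2.

Σ(L_z)² = 2 ℏ²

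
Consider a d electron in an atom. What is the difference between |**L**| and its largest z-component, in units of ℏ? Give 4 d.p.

The letter d corresponds to l = 2.
|L| = √6 ℏ ≈ 2.4495ℏ, while L_z,max = lℏ = 2ℏ.
The difference is (√6 − 2)ℏ ≈ 0.4495ℏ.

|L| − L_z,max ≈ 0.4495ℏ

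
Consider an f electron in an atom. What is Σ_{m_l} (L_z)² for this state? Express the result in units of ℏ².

Σ(L_z)² = 28 ℏ²

The letter f corresponds to l = 3.
m_l ∈ {-3, -2, -1, 0, 1, 2, 3}.
Σ m_l² = 2·(1 + 4 + 9) = 28.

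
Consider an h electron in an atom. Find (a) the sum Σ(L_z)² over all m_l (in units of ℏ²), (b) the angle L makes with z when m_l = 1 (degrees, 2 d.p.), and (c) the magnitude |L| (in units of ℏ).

Σ(L_z)² = 110 ℏ²; θ(m_l=1) ≈ 79.48°; |L| = √30 ℏ ≈ 5.477ℏ

For an h orbital, l = 5.
Σ m_l² = 110, so Σ(L_z)² = 110 ℏ².
For m_l = 1: cos θ = 1/√30, θ ≈ 79.48°.
|L| = ℏ√(5·6) = √30 ℏ ≈ 5.477ℏ.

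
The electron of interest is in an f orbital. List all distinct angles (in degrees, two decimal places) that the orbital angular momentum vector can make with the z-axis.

θ ∈ {30.00°, 54.74°, 73.22°, 90.00°, 106.78°, 125.26°, 150.00°}

For an f orbital, l = 3.
|L| = √(l(l+1)) ℏ = 2√3 ℏ.
cos θ = m_l/√12 for each m_l ∈ {-3, -2, -1, 0, 1, 2, 3}.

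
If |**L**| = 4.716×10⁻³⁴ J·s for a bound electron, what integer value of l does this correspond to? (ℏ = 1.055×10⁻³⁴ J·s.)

l = 4

Dividing by ℏ: |L|/ℏ ≈ 4.470.
l(l+1) ≈ 4.470² ≈ 19.98, so l = 4.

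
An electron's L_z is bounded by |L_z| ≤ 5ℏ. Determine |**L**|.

Since max m_l = l, l = 5.
Then |L| = ℏ√(5·6) = √30 ℏ.

|L| = √30 ℏ ≈ 5.477ℏ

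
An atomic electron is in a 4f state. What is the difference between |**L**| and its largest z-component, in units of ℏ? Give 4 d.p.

4f means n = 4, l = 3.
|L| = 2√3 ℏ ≈ 3.4641ℏ, while L_z,max = lℏ = 3ℏ.
The difference is (2√3 − 3)ℏ ≈ 0.4641ℏ.

|L| − L_z,max ≈ 0.4641ℏ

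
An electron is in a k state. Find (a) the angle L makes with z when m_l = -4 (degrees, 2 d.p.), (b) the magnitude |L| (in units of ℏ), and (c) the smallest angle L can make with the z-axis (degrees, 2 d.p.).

θ(m_l=-4) ≈ 122.31°; |L| = 2√14 ℏ ≈ 7.483ℏ; θ_min ≈ 20.70°

A k state has l = 7.
For m_l = -4: cos θ = -4/√56, θ ≈ 122.31°.
|L| = ℏ√(7·8) = 2√14 ℏ ≈ 7.483ℏ.
cos θ_min = 7/√56, so θ_min ≈ 20.70°.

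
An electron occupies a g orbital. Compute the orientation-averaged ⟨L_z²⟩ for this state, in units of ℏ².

⟨L_z²⟩ = 6.667 ℏ²

G corresponds to l = 4.
m_l ∈ {-4, -3, -2, -1, 0, 1, 2, 3, 4}.
Average of L_z² over 9 states: 60/9 ℏ² = 6.667 ℏ².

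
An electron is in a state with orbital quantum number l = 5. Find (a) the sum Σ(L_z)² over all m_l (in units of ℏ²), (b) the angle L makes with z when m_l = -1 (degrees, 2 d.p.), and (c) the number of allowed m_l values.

Σ(L_z)² = 110 ℏ²; θ(m_l=-1) ≈ 100.52°; 11 values

Σ m_l² = 110, so Σ(L_z)² = 110 ℏ².
For m_l = -1: cos θ = -1/√30, θ ≈ 100.52°.
There are 2l+1 = 11 values of m_l.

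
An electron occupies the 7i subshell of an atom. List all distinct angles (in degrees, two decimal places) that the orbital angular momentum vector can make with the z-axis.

θ ∈ {22.21°, 39.51°, 51.89°, 62.42°, 72.02°, 81.12°, 90.00°, 98.88°, 107.98°, 117.58°, 128.11°, 140.49°, 157.79°}

The 7i subshell has l = 6.
|L| = √(l(l+1)) ℏ = √42 ℏ.
cos θ = m_l/√42 for each m_l ∈ {-6, -5, -4, -3, -2, -1, 0, 1, 2, 3, 4, 5, 6}.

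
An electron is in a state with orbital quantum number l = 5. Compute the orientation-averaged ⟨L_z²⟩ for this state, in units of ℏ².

m_l runs from −5 to 5, i.e. {-5, -4, -3, -2, -1, 0, 1, 2, 3, 4, 5}.
⟨L_z²⟩ = ℏ²·(Σ m_l²)/(2l+1) = ℏ²·110/11 = 10ℏ².

⟨L_z²⟩ = 10 ℏ²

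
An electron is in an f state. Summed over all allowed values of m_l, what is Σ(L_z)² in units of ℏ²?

Σ(L_z)² = 28 ℏ²

F corresponds to l = 3.
The allowed m_l values are -3, -2, -1, 0, 1, 2, 3.
Σ m_l² = 2·(1 + 4 + 9) = 28.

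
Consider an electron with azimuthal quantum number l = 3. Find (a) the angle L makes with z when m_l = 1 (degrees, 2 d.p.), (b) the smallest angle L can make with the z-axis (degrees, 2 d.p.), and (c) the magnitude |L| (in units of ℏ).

For m_l = 1: cos θ = 1/√12, θ ≈ 73.22°.
cos θ_min = 3/√12, so θ_min ≈ 30.00°.
|L| = ℏ√(3·4) = 2√3 ℏ ≈ 3.464ℏ.

θ(m_l=1) ≈ 73.22°; θ_min ≈ 30.00°; |L| = 2√3 ℏ ≈ 3.464ℏ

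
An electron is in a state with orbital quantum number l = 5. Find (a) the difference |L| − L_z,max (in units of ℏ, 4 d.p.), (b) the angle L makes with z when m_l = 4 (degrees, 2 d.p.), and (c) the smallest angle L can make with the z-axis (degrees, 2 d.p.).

|L|−L_z,max ≈ 0.4772ℏ; θ(m_l=4) ≈ 43.09°; θ_min ≈ 24.09°

|L| − L_z,max = (√30 − 5)ℏ ≈ 0.4772ℏ.
For m_l = 4: cos θ = 4/√30, θ ≈ 43.09°.
cos θ_min = 5/√30, so θ_min ≈ 24.09°.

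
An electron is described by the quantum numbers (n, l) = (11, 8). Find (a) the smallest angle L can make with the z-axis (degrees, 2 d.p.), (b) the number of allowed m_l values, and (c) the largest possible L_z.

cos θ_min = 8/√72, so θ_min ≈ 19.47°.
There are 2l+1 = 17 values of m_l.
L_z,max = lℏ = 8ℏ.

θ_min ≈ 19.47°; 17 values; L_z,max = 8ℏ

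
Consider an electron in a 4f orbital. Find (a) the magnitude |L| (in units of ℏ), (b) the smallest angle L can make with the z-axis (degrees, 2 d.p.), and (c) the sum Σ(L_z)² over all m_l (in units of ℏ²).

For 4f, l = 3.
|L| = ℏ√(3·4) = 2√3 ℏ ≈ 3.464ℏ.
cos θ_min = 3/√12, so θ_min ≈ 30.00°.
Σ m_l² = 28, so Σ(L_z)² = 28 ℏ².

|L| = 2√3 ℏ ≈ 3.464ℏ; θ_min ≈ 30.00°; Σ(L_z)² = 28 ℏ²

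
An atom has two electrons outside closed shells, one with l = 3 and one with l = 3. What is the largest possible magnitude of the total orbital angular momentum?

|L_tot|_max = √42 ℏ ≈ 6.481ℏ

The total orbital quantum number L ranges from |l₁ − l₂| to l₁ + l₂ in integer steps.
Allowed values: L = 0, 1, 2, 3, 4, 5, 6.
The largest magnitude corresponds to L = 6: |L_tot| = ℏ√(6·7) = √42 ℏ.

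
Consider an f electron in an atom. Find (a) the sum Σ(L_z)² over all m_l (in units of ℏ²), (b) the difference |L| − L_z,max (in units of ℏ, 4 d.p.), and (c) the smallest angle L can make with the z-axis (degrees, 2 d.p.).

Σ(L_z)² = 28 ℏ²; |L|−L_z,max ≈ 0.4641ℏ; θ_min ≈ 30.00°

An f state has l = 3.
Σ m_l² = 28, so Σ(L_z)² = 28 ℏ².
|L| − L_z,max = (2√3 − 3)ℏ ≈ 0.4641ℏ.
cos θ_min = 3/√12, so θ_min ≈ 30.00°.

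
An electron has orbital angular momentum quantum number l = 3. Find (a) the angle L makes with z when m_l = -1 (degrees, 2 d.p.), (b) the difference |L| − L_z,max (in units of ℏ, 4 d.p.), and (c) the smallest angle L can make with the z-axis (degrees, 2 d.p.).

θ(m_l=-1) ≈ 106.78°; |L|−L_z,max ≈ 0.4641ℏ; θ_min ≈ 30.00°

For m_l = -1: cos θ = -1/√12, θ ≈ 106.78°.
|L| − L_z,max = (2√3 − 3)ℏ ≈ 0.4641ℏ.
cos θ_min = 3/√12, so θ_min ≈ 30.00°.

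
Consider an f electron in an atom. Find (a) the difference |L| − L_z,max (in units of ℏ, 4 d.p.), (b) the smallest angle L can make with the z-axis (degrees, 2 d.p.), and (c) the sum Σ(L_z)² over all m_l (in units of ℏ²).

The letter f corresponds to l = 3.
|L| − L_z,max = (2√3 − 3)ℏ ≈ 0.4641ℏ.
cos θ_min = 3/√12, so θ_min ≈ 30.00°.
Σ m_l² = 28, so Σ(L_z)² = 28 ℏ².

|L|−L_z,max ≈ 0.4641ℏ; θ_min ≈ 30.00°; Σ(L_z)² = 28 ℏ²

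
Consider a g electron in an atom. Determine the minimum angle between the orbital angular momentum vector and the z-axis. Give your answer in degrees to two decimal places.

A g state has l = 4.
|L| = √(l(l+1)) ℏ = 2√5 ℏ.
The smallest angle corresponds to the largest L_z, i.e. m_l = l = 4, giving L_z = 4ℏ.
cos θ_min = 4/√20, so θ_min ≈ 26.57°.

θ_min ≈ 26.57°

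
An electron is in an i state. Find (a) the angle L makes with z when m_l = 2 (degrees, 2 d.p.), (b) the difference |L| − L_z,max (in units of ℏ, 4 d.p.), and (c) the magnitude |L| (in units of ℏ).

θ(m_l=2) ≈ 72.02°; |L|−L_z,max ≈ 0.4807ℏ; |L| = √42 ℏ ≈ 6.481ℏ

For an i orbital, l = 6.
For m_l = 2: cos θ = 2/√42, θ ≈ 72.02°.
|L| − L_z,max = (√42 − 6)ℏ ≈ 0.4807ℏ.
|L| = ℏ√(6·7) = √42 ℏ ≈ 6.481ℏ.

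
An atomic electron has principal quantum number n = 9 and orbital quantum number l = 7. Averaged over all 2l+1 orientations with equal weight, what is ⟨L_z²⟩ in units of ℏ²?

m_l ∈ {-7, -6, -5, -4, -3, -2, -1, 0, 1, 2, 3, 4, 5, 6, 7}.
⟨L_z²⟩ = ℏ²·l(l+1)/3 = 18.67ℏ².

⟨L_z²⟩ = 18.67 ℏ²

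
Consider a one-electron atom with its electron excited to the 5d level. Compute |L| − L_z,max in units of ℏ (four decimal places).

|L| − L_z,max ≈ 0.4495ℏ

The 5d level has l = 2.
|L| = √6 ℏ ≈ 2.4495ℏ, while L_z,max = lℏ = 2ℏ.
The difference is (√6 − 2)ℏ ≈ 0.4495ℏ.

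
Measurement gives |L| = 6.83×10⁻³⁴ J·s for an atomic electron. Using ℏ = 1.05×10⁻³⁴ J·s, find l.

|L|/ℏ = (6.83×10⁻³⁴)/(1.05×10⁻³⁴) ≈ 6.505.
Set l(l+1) = 42.31; the integer solution is l = 6.

l = 6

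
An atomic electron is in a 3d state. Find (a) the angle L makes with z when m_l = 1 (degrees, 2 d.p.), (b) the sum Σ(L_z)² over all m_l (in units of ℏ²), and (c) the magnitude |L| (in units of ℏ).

θ(m_l=1) ≈ 65.91°; Σ(L_z)² = 10 ℏ²; |L| = √6 ℏ ≈ 2.449ℏ

3d means n = 3, l = 2.
For m_l = 1: cos θ = 1/√6, θ ≈ 65.91°.
Σ m_l² = 10, so Σ(L_z)² = 10 ℏ².
|L| = ℏ√(2·3) = √6 ℏ ≈ 2.449ℏ.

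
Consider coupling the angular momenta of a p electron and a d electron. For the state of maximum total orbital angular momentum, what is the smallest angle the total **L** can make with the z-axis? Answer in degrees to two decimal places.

θ_min ≈ 30.00°

Angular momentum addition gives L = |l₁ − l₂|, …, l₁ + l₂.
Allowed values: L = 1, 2, 3.
The maximum is L = 3, with |L_tot| = ℏ√(3·4) = 2√3 ℏ.
The minimum angle with z is arccos(3/√12) ≈ 30.00°.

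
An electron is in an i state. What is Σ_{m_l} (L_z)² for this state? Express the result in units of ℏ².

Σ(L_z)² = 182 ℏ²

For an i orbital, l = 6.
The allowed m_l values are -6, -5, -4, -3, -2, -1, 0, 1, 2, 3, 4, 5, 6.
Σ m_l² = l(l+1)(2l+1)/3 = 6·7·13/3 = 182.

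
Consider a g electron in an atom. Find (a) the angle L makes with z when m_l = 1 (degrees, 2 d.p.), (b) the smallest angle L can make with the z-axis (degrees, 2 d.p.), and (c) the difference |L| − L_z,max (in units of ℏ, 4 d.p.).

θ(m_l=1) ≈ 77.08°; θ_min ≈ 26.57°; |L|−L_z,max ≈ 0.4721ℏ

For a g orbital, l = 4.
For m_l = 1: cos θ = 1/√20, θ ≈ 77.08°.
cos θ_min = 4/√20, so θ_min ≈ 26.57°.
|L| − L_z,max = (2√5 − 4)ℏ ≈ 0.4721ℏ.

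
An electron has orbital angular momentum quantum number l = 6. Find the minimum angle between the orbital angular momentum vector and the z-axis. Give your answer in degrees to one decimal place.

θ_min ≈ 22.2°

|L|² = l(l+1)ℏ² = 42ℏ², so |L| = √42 ℏ.
The smallest angle corresponds to the largest L_z, i.e. m_l = l = 6, giving L_z = 6ℏ.
cos θ_min = 6/√42, so θ_min ≈ 22.2°.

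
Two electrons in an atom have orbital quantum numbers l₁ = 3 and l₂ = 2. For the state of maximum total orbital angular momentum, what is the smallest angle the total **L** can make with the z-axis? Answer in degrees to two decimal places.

L runs from |3 − 2| = 1 to 3 + 2 = 5.
L ∈ {1, 2, 3, 4, 5}.
The maximum is L = 5, with |L_tot| = ℏ√(5·6) = √30 ℏ.
The minimum angle with z is arccos(5/√30) ≈ 24.09°.

θ_min ≈ 24.09°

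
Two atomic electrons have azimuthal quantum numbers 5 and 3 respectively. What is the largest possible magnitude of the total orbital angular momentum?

|L_tot|_max = 6√2 ℏ ≈ 8.485ℏ

The total orbital quantum number L ranges from |l₁ − l₂| to l₁ + l₂ in integer steps.
So L can be 2, 3, 4, 5, 6, 7, 8.
The largest magnitude corresponds to L = 8: |L_tot| = ℏ√(8·9) = 6√2 ℏ.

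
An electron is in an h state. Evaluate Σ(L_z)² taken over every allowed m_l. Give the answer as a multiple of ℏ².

The letter h corresponds to l = 5.
The allowed m_l values are -5, -4, -3, -2, -1, 0, 1, 2, 3, 4, 5.
Σ m_l² = l(l+1)(2l+1)/3 = 5·6·11/3 = 110.

Σ(L_z)² = 110 ℏ²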